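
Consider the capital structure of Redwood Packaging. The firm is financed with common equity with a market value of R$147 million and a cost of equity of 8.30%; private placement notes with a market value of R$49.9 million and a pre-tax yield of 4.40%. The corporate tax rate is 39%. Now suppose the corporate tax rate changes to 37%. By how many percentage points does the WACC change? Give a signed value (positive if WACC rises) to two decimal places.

+0.02 pp

Current WACC:
Total capital V = 147 + 49.9 = 196.9.
Equity: weight = 147/196.9 = 0.7466; cost = 8.3%.
Private placement notes: weight = 49.9/196.9 = 0.2534; after-tax cost = 4.4% × (1 − 39%) = 2.6840%.
WACC = 0.7466 × 8.3000% + 0.2534 × 2.6840% = 6.8767%.
After the change:
Total capital V = 147 + 49.9 = 196.9.
Equity: weight = 147/196.9 = 0.7466; cost = 8.3%.
Private placement notes: weight = 49.9/196.9 = 0.2534; after-tax cost = 4.4% × (1 − 37%) = 2.7720%.
WACC = 0.7466 × 8.3000% + 0.2534 × 2.7720% = 6.8990%.
Change in WACC = 6.8990% − 6.8767% = 0.0223 pp.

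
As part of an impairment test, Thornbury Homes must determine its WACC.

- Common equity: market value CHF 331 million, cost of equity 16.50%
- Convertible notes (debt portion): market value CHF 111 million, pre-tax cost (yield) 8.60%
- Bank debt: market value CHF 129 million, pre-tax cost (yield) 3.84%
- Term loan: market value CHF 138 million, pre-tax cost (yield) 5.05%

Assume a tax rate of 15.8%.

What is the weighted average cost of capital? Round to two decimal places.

10.25%

Total capital V = 331 + 111 + 129 + 138 = 709.
Equity: weight = 331/709 = 0.4669; cost = 16.5%.
Convertible notes (debt portion): weight = 111/709 = 0.1566; after-tax cost = 8.6% × (1 − 15.8%) = 7.2412%.
Bank debt: weight = 129/709 = 0.1819; after-tax cost = 3.84% × (1 − 15.8%) = 3.2333%.
Term loan: weight = 138/709 = 0.1946; after-tax cost = 5.05% × (1 − 15.8%) = 4.2521%.
WACC = 0.4669 × 16.5000% + 0.1566 × 7.2412% + 0.1819 × 3.2333% + 0.1946 × 4.2521% = 10.2527%.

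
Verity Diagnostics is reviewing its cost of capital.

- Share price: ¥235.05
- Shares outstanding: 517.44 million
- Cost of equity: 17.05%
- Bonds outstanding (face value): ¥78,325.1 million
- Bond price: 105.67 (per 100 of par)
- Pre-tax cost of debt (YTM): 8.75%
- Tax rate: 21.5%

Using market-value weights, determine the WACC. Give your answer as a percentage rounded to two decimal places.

Market value of equity E = 235.05 × 517.44m = 121624.272m. Market value of debt D = 78325.1m × 105.67/100 = 82766.13317m.
Total capital V = 121624.272 + 82766.13317 = 204390.40517.
Equity: weight = 121624.272/204390.40517 = 0.5951; cost = 17.05%.
Bonds outstanding: weight = 82766.13317/204390.40517 = 0.4049; after-tax cost = 8.75% × (1 − 21.5%) = 6.8688%.
WACC = 0.5951 × 17.0500% + 0.4049 × 6.8688% = 12.9272%.

12.93%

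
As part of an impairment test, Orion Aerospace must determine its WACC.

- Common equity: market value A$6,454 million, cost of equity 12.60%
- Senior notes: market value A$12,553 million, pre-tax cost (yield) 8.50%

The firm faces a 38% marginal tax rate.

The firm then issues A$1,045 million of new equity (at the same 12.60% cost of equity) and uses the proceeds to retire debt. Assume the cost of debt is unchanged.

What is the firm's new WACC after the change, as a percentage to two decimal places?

After the change:
Total capital V = 7499 + 11508 = 19007.
Equity: weight = 7499/19007 = 0.3945; cost = 12.6%.
Senior notes: weight = 11508/19007 = 0.6055; after-tax cost = 8.5% × (1 − 38%) = 5.2700%.
WACC = 0.3945 × 12.6000% + 0.6055 × 5.2700% = 8.1620%.

8.16%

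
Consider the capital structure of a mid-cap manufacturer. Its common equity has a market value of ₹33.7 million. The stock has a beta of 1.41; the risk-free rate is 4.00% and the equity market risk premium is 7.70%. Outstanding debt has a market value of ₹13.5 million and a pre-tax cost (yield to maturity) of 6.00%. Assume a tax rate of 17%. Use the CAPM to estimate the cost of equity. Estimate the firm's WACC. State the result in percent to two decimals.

Cost of equity via CAPM: Re = 4.0% + 1.41 × 7.7% = 14.8570%.
Total capital V = 33.7 + 13.5 = 47.2.
Equity: weight = 33.7/47.2 = 0.7140; cost = 14.857%.
Debt: weight = 13.5/47.2 = 0.2860; after-tax cost = 6% × (1 − 17%) = 4.9800%.
WACC = 0.7140 × 14.8570% + 0.2860 × 4.9800% = 12.0320%.

12.03%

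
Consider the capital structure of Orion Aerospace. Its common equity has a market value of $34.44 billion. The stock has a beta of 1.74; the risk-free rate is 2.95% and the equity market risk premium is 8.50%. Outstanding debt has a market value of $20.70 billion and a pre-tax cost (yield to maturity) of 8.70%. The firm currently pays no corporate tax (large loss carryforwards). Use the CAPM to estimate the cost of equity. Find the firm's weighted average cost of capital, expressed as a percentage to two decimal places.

14.35%

Cost of equity via CAPM: Re = 2.95% + 1.74 × 8.5% = 17.7400%.
Total capital V = 34.44 + 20.7 = 55.14.
Equity: weight = 34.44/55.14 = 0.6246; cost = 17.74%.
Debt: weight = 20.7/55.14 = 0.3754; after-tax cost = 8.7% × (1 − 0%) = 8.7000%.
WACC = 0.6246 × 17.7400% + 0.3754 × 8.7000% = 14.3463%.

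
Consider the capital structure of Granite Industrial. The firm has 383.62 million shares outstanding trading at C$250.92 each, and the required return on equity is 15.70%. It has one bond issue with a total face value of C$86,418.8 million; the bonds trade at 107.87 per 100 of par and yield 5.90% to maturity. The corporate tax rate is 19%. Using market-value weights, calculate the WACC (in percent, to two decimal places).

10.33%

Market value of equity E = 250.92 × 383.62m = 96257.9304m. Market value of debt D = 86418.8m × 107.87/100 = 93219.95956m.
Total capital V = 96257.9304 + 93219.95956 = 189477.88996.
Equity: weight = 96257.9304/189477.88996 = 0.5080; cost = 15.7%.
Bonds outstanding: weight = 93219.95956/189477.88996 = 0.4920; after-tax cost = 5.9% × (1 − 19%) = 4.7790%.
WACC = 0.5080 × 15.7000% + 0.4920 × 4.7790% = 10.3271%.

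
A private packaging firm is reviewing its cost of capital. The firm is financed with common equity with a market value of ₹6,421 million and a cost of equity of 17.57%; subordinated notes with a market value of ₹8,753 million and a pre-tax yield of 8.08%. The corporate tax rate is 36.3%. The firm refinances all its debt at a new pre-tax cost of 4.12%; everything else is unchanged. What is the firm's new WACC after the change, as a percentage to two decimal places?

8.95%

After the change:
Total capital V = 6421 + 8753 = 15174.
Equity: weight = 6421/15174 = 0.4232; cost = 17.57%.
Subordinated notes: weight = 8753/15174 = 0.5768; after-tax cost = 4.12% × (1 − 36.3%) = 2.6244%.
WACC = 0.4232 × 17.5700% + 0.5768 × 2.6244% = 8.9488%.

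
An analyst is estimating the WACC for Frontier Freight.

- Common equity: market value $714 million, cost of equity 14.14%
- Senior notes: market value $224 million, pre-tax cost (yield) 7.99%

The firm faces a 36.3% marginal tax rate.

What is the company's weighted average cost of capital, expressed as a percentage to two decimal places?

11.98%

Total capital V = 714 + 224 = 938.
Equity: weight = 714/938 = 0.7612; cost = 14.14%.
Senior notes: weight = 224/938 = 0.2388; after-tax cost = 7.99% × (1 − 36.3%) = 5.0896%.
WACC = 0.7612 × 14.1400% + 0.2388 × 5.0896% = 11.9787%.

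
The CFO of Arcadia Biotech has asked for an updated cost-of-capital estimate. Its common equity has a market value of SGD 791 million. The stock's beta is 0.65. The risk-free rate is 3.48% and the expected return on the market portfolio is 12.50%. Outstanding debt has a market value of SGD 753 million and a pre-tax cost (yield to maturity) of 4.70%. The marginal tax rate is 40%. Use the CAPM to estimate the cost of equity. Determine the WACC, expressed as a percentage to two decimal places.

Market risk premium = 12.5% − 3.48% = 9.02%.
Cost of equity via CAPM: Re = 3.48% + 0.65 × 9.02% = 9.3430%.
Total capital V = 791 + 753 = 1544.
Equity: weight = 791/1544 = 0.5123; cost = 9.343%.
Debt: weight = 753/1544 = 0.4877; after-tax cost = 4.7% × (1 − 40%) = 2.8200%.
WACC = 0.5123 × 9.3430% + 0.4877 × 2.8200% = 6.1618%.

6.16%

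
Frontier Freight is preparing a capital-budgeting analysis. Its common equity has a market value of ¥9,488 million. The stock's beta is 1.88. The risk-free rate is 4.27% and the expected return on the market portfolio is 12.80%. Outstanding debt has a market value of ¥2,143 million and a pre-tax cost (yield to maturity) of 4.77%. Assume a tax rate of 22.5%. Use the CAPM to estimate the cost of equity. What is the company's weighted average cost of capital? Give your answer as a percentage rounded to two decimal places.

17.25%

Market risk premium = 12.8% − 4.27% = 8.53%.
Cost of equity via CAPM: Re = 4.27% + 1.88 × 8.53% = 20.3064%.
Total capital V = 9488 + 2143 = 11631.
Equity: weight = 9488/11631 = 0.8158; cost = 20.3064%.
Debt: weight = 2143/11631 = 0.1842; after-tax cost = 4.77% × (1 − 22.5%) = 3.6967%.
WACC = 0.8158 × 20.3064% + 0.1842 × 3.6967% = 17.2461%.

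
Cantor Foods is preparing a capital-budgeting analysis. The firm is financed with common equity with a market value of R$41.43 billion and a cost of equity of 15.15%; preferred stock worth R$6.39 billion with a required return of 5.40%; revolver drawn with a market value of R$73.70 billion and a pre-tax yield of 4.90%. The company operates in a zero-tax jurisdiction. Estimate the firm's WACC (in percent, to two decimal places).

Total capital V = 41.43 + 6.39 + 73.7 = 121.52.
Equity: weight = 41.43/121.52 = 0.3409; cost = 15.15%.
Preferred: weight = 6.39/121.52 = 0.0526; cost = 5.4%.
Revolver drawn: weight = 73.7/121.52 = 0.6065; after-tax cost = 4.9% × (1 − 0%) = 4.9000%.
WACC = 0.3409 × 15.1500% + 0.0526 × 5.4000% + 0.6065 × 4.9000% = 8.4208%.

8.42%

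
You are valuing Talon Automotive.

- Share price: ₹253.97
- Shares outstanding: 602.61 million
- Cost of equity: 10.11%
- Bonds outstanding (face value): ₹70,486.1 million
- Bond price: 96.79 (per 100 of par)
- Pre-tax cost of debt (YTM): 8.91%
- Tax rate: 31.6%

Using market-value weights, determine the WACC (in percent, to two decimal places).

Market value of equity E = 253.97 × 602.61m = 153044.8617m. Market value of debt D = 70486.1m × 96.79/100 = 68223.49619m.
Total capital V = 153044.8617 + 68223.49619 = 221268.35789.
Equity: weight = 153044.8617/221268.35789 = 0.6917; cost = 10.11%.
Bonds outstanding: weight = 68223.49619/221268.35789 = 0.3083; after-tax cost = 8.91% × (1 − 31.6%) = 6.0944%.
WACC = 0.6917 × 10.1100% + 0.3083 × 6.0944% = 8.8719%.

8.87%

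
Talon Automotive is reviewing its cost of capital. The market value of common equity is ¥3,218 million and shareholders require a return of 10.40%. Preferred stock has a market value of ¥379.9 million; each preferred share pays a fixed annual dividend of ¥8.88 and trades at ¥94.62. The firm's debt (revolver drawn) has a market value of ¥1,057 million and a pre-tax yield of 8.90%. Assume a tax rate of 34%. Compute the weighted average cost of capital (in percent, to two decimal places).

9.29%

Cost of preferred: Rp = 8.88 / 94.62 = 9.3849%.
Total capital V = 3218 + 379.9 + 1057 = 4654.9.
Equity: weight = 3218/4654.9 = 0.6913; cost = 10.4%.
Preferred: weight = 379.9/4654.9 = 0.0816; cost = 9.3849%.
Revolver drawn: weight = 1057/4654.9 = 0.2271; after-tax cost = 8.9% × (1 − 34%) = 5.8740%.
WACC = 0.6913 × 10.4000% + 0.0816 × 9.3849% + 0.2271 × 5.8740% = 9.2894%.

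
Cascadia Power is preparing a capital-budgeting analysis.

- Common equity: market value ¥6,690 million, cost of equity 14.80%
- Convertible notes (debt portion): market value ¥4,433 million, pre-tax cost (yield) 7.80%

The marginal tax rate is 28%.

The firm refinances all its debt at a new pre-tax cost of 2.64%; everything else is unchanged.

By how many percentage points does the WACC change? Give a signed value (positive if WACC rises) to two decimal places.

-1.48 pp

Current WACC:
Total capital V = 6690 + 4433 = 11123.
Equity: weight = 6690/11123 = 0.6015; cost = 14.8%.
Convertible notes (debt portion): weight = 4433/11123 = 0.3985; after-tax cost = 7.8% × (1 − 28%) = 5.6160%.
WACC = 0.6015 × 14.8000% + 0.3985 × 5.6160% = 11.1398%.
After the change:
Total capital V = 6690 + 4433 = 11123.
Equity: weight = 6690/11123 = 0.6015; cost = 14.8%.
Convertible notes (debt portion): weight = 4433/11123 = 0.3985; after-tax cost = 2.64% × (1 − 28%) = 1.9008%.
WACC = 0.6015 × 14.8000% + 0.3985 × 1.9008% = 9.6591%.
Change in WACC = 9.6591% − 11.1398% = -1.4807 pp.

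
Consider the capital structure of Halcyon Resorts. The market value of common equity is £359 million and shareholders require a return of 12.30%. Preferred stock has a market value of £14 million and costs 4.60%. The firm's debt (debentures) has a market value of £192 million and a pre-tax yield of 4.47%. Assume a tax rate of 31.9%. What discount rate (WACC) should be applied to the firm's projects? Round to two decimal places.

Total capital V = 359 + 14 + 192 = 565.
Equity: weight = 359/565 = 0.6354; cost = 12.3%.
Preferred: weight = 14/565 = 0.0248; cost = 4.6%.
Debentures: weight = 192/565 = 0.3398; after-tax cost = 4.47% × (1 − 31.9%) = 3.0441%.
WACC = 0.6354 × 12.3000% + 0.0248 × 4.6000% + 0.3398 × 3.0441% = 8.9638%.

8.96%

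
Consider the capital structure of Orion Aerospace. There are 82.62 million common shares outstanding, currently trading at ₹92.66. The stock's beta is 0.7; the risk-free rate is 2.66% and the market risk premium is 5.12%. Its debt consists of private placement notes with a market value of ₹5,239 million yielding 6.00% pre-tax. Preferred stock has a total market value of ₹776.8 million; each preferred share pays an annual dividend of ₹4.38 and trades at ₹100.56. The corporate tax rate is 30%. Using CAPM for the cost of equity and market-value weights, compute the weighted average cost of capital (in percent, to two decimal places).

5.35%

Cost of equity via CAPM: Re = 2.66% + 0.7 × 5.12% = 6.2440%.
Cost of preferred: Rp = 4.38 / 100.56 = 4.3556%.
Market value of equity E = 92.66 × 82.62m = 7655.5692m.
Total capital V = 7655.5692 + 776.8 + 5239 = 13671.3692.
Equity: weight = 7655.5692/13671.3692 = 0.5600; cost = 6.244%.
Preferred: weight = 776.8/13671.3692 = 0.0568; cost = 4.3556%.
Private placement notes: weight = 5239/13671.3692 = 0.3832; after-tax cost = 6% × (1 − 30%) = 4.2000%.
WACC = 0.5600 × 6.2440% + 0.0568 × 4.3556% + 0.3832 × 4.2000% = 5.3534%.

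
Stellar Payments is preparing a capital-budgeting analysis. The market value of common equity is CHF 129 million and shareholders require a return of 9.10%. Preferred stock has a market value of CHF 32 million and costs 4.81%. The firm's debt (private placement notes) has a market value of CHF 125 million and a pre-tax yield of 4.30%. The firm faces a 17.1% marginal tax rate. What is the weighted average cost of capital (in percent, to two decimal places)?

6.20%

Total capital V = 129 + 32 + 125 = 286.
Equity: weight = 129/286 = 0.4510; cost = 9.1%.
Preferred: weight = 32/286 = 0.1119; cost = 4.81%.
Private placement notes: weight = 125/286 = 0.4371; after-tax cost = 4.3% × (1 − 17.1%) = 3.5647%.
WACC = 0.4510 × 9.1000% + 0.1119 × 4.8100% + 0.4371 × 3.5647% = 6.2007%.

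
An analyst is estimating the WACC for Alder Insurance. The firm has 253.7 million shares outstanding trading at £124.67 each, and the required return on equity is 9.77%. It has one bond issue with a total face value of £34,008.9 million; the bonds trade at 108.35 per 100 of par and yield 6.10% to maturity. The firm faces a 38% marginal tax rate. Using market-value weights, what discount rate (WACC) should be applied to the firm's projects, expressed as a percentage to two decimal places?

6.55%

Market value of equity E = 124.67 × 253.7m = 31628.779m. Market value of debt D = 34008.9m × 108.35/100 = 36848.64315m.
Total capital V = 31628.779 + 36848.64315 = 68477.42215.
Equity: weight = 31628.779/68477.42215 = 0.4619; cost = 9.77%.
Bonds outstanding: weight = 36848.64315/68477.42215 = 0.5381; after-tax cost = 6.1% × (1 − 38%) = 3.7820%.
WACC = 0.4619 × 9.7700% + 0.5381 × 3.7820% = 6.5478%.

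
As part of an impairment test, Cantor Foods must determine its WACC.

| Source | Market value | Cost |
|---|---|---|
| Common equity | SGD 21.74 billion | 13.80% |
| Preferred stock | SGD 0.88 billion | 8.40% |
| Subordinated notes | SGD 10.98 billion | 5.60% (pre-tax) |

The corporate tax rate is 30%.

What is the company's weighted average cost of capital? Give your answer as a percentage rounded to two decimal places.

10.43%

Total capital V = 21.74 + 0.88 + 10.98 = 33.6.
Equity: weight = 21.74/33.6 = 0.6470; cost = 13.8%.
Preferred: weight = 0.88/33.6 = 0.0262; cost = 8.4%.
Subordinated notes: weight = 10.98/33.6 = 0.3268; after-tax cost = 5.6% × (1 − 30%) = 3.9200%.
WACC = 0.6470 × 13.8000% + 0.0262 × 8.4000% + 0.3268 × 3.9200% = 10.4299%.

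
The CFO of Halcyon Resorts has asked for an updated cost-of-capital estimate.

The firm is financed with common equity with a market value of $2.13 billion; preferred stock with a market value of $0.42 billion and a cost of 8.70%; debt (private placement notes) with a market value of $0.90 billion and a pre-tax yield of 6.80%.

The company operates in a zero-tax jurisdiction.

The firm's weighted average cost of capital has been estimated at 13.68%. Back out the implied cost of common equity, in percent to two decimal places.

17.57%

Total capital V = 2.13 + 0.42 + 0.9 = 3.45.
Equity weight = 2.13/3.45 = 0.6174.
Preferred weight = 0.42/3.45 = 0.1217.
Private placement notes weight = 0.9/3.45 = 0.2609.
Debt contribution = 0.2609 × 6.8% × (1 − 0%) = 1.7739%.
Preferred contribution = 0.1217 × 8.7% = 1.0591%.
Required equity contribution = 13.68% − 2.8330% = 10.8470%.
Re = 10.8470% / 0.6174 = 17.5690%.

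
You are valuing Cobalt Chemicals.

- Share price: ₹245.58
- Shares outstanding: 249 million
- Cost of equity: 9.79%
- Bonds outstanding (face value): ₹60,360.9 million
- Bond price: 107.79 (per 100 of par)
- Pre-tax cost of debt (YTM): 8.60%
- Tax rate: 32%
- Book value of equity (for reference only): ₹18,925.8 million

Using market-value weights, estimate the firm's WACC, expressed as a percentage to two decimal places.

7.76%

Market value of equity E = 245.58 × 249m = 61149.42m. Market value of debt D = 60360.9m × 107.79/100 = 65063.01411m.
Total capital V = 61149.42 + 65063.01411 = 126212.43411.
Equity: weight = 61149.42/126212.43411 = 0.4845; cost = 9.79%.
Bonds outstanding: weight = 65063.01411/126212.43411 = 0.5155; after-tax cost = 8.6% × (1 − 32%) = 5.8480%.
WACC = 0.4845 × 9.7900% + 0.5155 × 5.8480% = 7.7579%.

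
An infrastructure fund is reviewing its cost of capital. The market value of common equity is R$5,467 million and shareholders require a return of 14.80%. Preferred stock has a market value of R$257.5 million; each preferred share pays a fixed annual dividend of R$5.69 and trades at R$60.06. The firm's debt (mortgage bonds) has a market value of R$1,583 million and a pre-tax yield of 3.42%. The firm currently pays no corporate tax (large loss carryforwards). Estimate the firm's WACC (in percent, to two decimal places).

12.15%

Cost of preferred: Rp = 5.69 / 60.06 = 9.4739%.
Total capital V = 5467 + 257.5 + 1583 = 7307.5.
Equity: weight = 5467/7307.5 = 0.7481; cost = 14.8%.
Preferred: weight = 257.5/7307.5 = 0.0352; cost = 9.4739%.
Mortgage bonds: weight = 1583/7307.5 = 0.2166; after-tax cost = 3.42% × (1 − 0%) = 3.4200%.
WACC = 0.7481 × 14.8000% + 0.0352 × 9.4739% + 0.2166 × 3.4200% = 12.1471%.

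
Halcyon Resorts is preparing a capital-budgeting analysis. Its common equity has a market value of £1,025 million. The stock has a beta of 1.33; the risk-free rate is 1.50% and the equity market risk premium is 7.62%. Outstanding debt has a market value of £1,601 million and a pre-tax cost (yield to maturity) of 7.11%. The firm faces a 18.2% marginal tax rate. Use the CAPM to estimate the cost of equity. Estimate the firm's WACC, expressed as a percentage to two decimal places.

8.09%

Cost of equity via CAPM: Re = 1.5% + 1.33 × 7.62% = 11.6346%.
Total capital V = 1025 + 1601 = 2626.
Equity: weight = 1025/2626 = 0.3903; cost = 11.6346%.
Debt: weight = 1601/2626 = 0.6097; after-tax cost = 7.11% × (1 − 18.2%) = 5.8160%.
WACC = 0.3903 × 11.6346% + 0.6097 × 5.8160% = 8.0871%.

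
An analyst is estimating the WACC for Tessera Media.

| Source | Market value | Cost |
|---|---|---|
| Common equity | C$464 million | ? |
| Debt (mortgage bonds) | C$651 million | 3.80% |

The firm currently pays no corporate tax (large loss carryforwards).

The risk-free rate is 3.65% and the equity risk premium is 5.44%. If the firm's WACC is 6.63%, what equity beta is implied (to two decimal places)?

1.28

Total capital V = 464 + 651 = 1115.
Equity weight = 464/1115 = 0.4161.
Mortgage bonds weight = 651/1115 = 0.5839.
Debt contribution = 0.5839 × 3.8% × (1 − 0%) = 2.2187%.
Required equity contribution = 6.63% − 2.2187% = 4.4113%  ⇒  Re = 10.6005%.
CAPM: 10.6005% = 3.65% + β × 5.44%  ⇒  β = 1.2777.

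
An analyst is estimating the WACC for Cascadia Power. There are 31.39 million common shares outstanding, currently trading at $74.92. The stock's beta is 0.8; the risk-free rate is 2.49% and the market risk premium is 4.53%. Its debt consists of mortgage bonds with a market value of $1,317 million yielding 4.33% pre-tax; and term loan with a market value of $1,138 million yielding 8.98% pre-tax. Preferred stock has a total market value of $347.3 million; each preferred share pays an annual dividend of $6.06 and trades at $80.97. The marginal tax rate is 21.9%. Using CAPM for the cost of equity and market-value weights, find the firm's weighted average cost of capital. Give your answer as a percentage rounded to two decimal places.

5.71%

Cost of equity via CAPM: Re = 2.49% + 0.8 × 4.53% = 6.1140%.
Cost of preferred: Rp = 6.06 / 80.97 = 7.4843%.
Market value of equity E = 74.92 × 31.39m = 2351.7388m.
Total capital V = 2351.7388 + 347.3 + 1317 + 1138 = 5154.0388.
Equity: weight = 2351.7388/5154.0388 = 0.4563; cost = 6.114%.
Preferred: weight = 347.3/5154.0388 = 0.0674; cost = 7.4843%.
Mortgage bonds: weight = 1317/5154.0388 = 0.2555; after-tax cost = 4.33% × (1 − 21.9%) = 3.3817%.
Term loan: weight = 1138/5154.0388 = 0.2208; after-tax cost = 8.98% × (1 − 21.9%) = 7.0134%.
WACC = 0.4563 × 6.1140% + 0.0674 × 7.4843% + 0.2555 × 3.3817% + 0.2208 × 7.0134% = 5.7067%.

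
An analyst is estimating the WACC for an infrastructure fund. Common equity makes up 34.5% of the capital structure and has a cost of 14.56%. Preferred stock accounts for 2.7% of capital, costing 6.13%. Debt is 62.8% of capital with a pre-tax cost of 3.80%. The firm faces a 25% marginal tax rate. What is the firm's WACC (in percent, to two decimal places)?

6.98%

After-tax cost of debt = 3.8% × (1 − 25%) = 2.8500%.
WACC = 0.345 × 14.5600% + 0.027 × 6.1300% + 0.628 × 2.8500% = 6.9785%.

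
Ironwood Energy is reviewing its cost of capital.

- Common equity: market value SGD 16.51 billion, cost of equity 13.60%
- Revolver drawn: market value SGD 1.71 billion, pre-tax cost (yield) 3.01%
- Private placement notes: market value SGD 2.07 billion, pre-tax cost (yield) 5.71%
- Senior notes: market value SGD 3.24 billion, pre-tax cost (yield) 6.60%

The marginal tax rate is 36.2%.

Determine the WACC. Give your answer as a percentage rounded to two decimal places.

10.58%

Total capital V = 16.51 + 1.71 + 2.07 + 3.24 = 23.53.
Equity: weight = 16.51/23.53 = 0.7017; cost = 13.6%.
Revolver drawn: weight = 1.71/23.53 = 0.0727; after-tax cost = 3.01% × (1 − 36.2%) = 1.9204%.
Private placement notes: weight = 2.07/23.53 = 0.0880; after-tax cost = 5.71% × (1 − 36.2%) = 3.6430%.
Senior notes: weight = 3.24/23.53 = 0.1377; after-tax cost = 6.6% × (1 − 36.2%) = 4.2108%.
WACC = 0.7017 × 13.6000% + 0.0727 × 1.9204% + 0.0880 × 3.6430% + 0.1377 × 4.2108% = 10.5824%.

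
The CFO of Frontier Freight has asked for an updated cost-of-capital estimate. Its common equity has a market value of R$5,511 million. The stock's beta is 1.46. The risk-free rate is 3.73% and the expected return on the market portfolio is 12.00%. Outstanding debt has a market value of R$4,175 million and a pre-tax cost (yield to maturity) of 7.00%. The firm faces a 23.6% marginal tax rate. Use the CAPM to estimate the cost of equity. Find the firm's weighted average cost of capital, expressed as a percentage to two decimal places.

11.30%

Market risk premium = 12.0% − 3.73% = 8.27%.
Cost of equity via CAPM: Re = 3.73% + 1.46 × 8.27% = 15.8042%.
Total capital V = 5511 + 4175 = 9686.
Equity: weight = 5511/9686 = 0.5690; cost = 15.8042%.
Debt: weight = 4175/9686 = 0.4310; after-tax cost = 7% × (1 − 23.6%) = 5.3480%.
WACC = 0.5690 × 15.8042% + 0.4310 × 5.3480% = 11.2972%.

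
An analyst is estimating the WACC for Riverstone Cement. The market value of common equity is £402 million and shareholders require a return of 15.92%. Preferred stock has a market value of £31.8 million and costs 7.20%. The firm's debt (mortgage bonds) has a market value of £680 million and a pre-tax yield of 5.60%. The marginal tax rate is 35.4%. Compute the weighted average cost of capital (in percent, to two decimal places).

Total capital V = 402 + 31.8 + 680 = 1113.8.
Equity: weight = 402/1113.8 = 0.3609; cost = 15.92%.
Preferred: weight = 31.8/1113.8 = 0.0286; cost = 7.2%.
Mortgage bonds: weight = 680/1113.8 = 0.6105; after-tax cost = 5.6% × (1 − 35.4%) = 3.6176%.
WACC = 0.3609 × 15.9200% + 0.0286 × 7.2000% + 0.6105 × 3.6176% = 8.1601%.

8.16%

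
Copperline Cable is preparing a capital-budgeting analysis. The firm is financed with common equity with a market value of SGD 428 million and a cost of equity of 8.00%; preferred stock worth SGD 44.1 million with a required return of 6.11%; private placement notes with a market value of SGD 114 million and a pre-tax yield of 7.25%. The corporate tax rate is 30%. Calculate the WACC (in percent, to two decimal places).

Total capital V = 428 + 44.1 + 114 = 586.1.
Equity: weight = 428/586.1 = 0.7303; cost = 8%.
Preferred: weight = 44.1/586.1 = 0.0752; cost = 6.11%.
Private placement notes: weight = 114/586.1 = 0.1945; after-tax cost = 7.25% × (1 − 30%) = 5.0750%.
WACC = 0.7303 × 8.0000% + 0.0752 × 6.1100% + 0.1945 × 5.0750% = 7.2889%.

7.29%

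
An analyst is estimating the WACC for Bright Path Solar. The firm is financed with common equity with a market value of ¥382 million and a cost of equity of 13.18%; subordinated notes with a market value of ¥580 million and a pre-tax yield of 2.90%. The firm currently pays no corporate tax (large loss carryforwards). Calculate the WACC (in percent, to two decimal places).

Total capital V = 382 + 580 = 962.
Equity: weight = 382/962 = 0.3971; cost = 13.18%.
Subordinated notes: weight = 580/962 = 0.6029; after-tax cost = 2.9% × (1 − 0%) = 2.9000%.
WACC = 0.3971 × 13.1800% + 0.6029 × 2.9000% = 6.9821%.

6.98%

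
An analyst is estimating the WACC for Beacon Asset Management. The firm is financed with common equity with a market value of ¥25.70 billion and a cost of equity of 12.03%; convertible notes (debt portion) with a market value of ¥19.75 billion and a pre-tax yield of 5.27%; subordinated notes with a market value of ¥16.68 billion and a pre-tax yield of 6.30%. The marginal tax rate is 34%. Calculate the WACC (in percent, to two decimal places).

Total capital V = 25.7 + 19.75 + 16.68 = 62.13.
Equity: weight = 25.7/62.13 = 0.4136; cost = 12.03%.
Convertible notes (debt portion): weight = 19.75/62.13 = 0.3179; after-tax cost = 5.27% × (1 − 34%) = 3.4782%.
Subordinated notes: weight = 16.68/62.13 = 0.2685; after-tax cost = 6.3% × (1 − 34%) = 4.1580%.
WACC = 0.4136 × 12.0300% + 0.3179 × 3.4782% + 0.2685 × 4.1580% = 7.1981%.

7.20%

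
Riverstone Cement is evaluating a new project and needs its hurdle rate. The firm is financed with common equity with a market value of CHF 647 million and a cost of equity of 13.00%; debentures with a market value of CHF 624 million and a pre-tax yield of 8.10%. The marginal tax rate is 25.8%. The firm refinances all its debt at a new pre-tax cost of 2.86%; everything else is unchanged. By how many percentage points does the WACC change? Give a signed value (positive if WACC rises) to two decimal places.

Current WACC:
Total capital V = 647 + 624 = 1271.
Equity: weight = 647/1271 = 0.5090; cost = 13%.
Debentures: weight = 624/1271 = 0.4910; after-tax cost = 8.1% × (1 − 25.8%) = 6.0102%.
WACC = 0.5090 × 13.0000% + 0.4910 × 6.0102% = 9.5683%.
After the change:
Total capital V = 647 + 624 = 1271.
Equity: weight = 647/1271 = 0.5090; cost = 13%.
Debentures: weight = 624/1271 = 0.4910; after-tax cost = 2.86% × (1 − 25.8%) = 2.1221%.
WACC = 0.5090 × 13.0000% + 0.4910 × 2.1221% = 7.6595%.
Change in WACC = 7.6595% − 9.5683% = -1.9089 pp.

-1.91 pp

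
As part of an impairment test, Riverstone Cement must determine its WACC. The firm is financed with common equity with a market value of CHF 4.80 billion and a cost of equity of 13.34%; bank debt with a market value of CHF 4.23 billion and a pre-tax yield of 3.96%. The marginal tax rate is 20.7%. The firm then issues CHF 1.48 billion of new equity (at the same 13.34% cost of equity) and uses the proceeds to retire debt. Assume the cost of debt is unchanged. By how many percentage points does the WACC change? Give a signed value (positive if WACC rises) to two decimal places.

Current WACC:
Total capital V = 4.8 + 4.23 = 9.03.
Equity: weight = 4.8/9.03 = 0.5316; cost = 13.34%.
Bank debt: weight = 4.23/9.03 = 0.4684; after-tax cost = 3.96% × (1 − 20.7%) = 3.1403%.
WACC = 0.5316 × 13.3400% + 0.4684 × 3.1403% = 8.5621%.
After the change:
Total capital V = 6.28 + 2.75 = 9.03.
Equity: weight = 6.28/9.03 = 0.6955; cost = 13.34%.
Bank debt: weight = 2.75/9.03 = 0.3045; after-tax cost = 3.96% × (1 − 20.7%) = 3.1403%.
WACC = 0.6955 × 13.3400% + 0.3045 × 3.1403% = 10.2338%.
Change in WACC = 10.2338% − 8.5621% = 1.6717 pp.

+1.67 pp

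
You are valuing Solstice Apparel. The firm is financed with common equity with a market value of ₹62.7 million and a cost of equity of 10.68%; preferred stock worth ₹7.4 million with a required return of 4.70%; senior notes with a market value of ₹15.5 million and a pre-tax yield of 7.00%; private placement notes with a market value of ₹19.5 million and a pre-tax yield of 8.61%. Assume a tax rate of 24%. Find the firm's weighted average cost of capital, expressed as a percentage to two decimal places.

Total capital V = 62.7 + 7.4 + 15.5 + 19.5 = 105.1.
Equity: weight = 62.7/105.1 = 0.5966; cost = 10.68%.
Preferred: weight = 7.4/105.1 = 0.0704; cost = 4.7%.
Senior notes: weight = 15.5/105.1 = 0.1475; after-tax cost = 7% × (1 − 24%) = 5.3200%.
Private placement notes: weight = 19.5/105.1 = 0.1855; after-tax cost = 8.61% × (1 − 24%) = 6.5436%.
WACC = 0.5966 × 10.6800% + 0.0704 × 4.7000% + 0.1475 × 5.3200% + 0.1855 × 6.5436% = 8.7010%.

8.70%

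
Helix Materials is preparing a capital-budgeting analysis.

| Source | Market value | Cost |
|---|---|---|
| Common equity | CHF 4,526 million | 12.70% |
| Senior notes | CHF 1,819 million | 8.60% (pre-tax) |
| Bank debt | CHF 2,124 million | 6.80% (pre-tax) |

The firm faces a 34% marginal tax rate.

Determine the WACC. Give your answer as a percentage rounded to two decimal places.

9.13%

Total capital V = 4526 + 1819 + 2124 = 8469.
Equity: weight = 4526/8469 = 0.5344; cost = 12.7%.
Senior notes: weight = 1819/8469 = 0.2148; after-tax cost = 8.6% × (1 − 34%) = 5.6760%.
Bank debt: weight = 2124/8469 = 0.2508; after-tax cost = 6.8% × (1 − 34%) = 4.4880%.
WACC = 0.5344 × 12.7000% + 0.2148 × 5.6760% + 0.2508 × 4.4880% = 9.1318%.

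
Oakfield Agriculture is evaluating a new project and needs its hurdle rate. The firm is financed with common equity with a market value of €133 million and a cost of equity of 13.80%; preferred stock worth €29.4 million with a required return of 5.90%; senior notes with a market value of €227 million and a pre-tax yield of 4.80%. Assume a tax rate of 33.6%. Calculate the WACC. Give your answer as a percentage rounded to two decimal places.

7.02%

Total capital V = 133 + 29.4 + 227 = 389.4.
Equity: weight = 133/389.4 = 0.3416; cost = 13.8%.
Preferred: weight = 29.4/389.4 = 0.0755; cost = 5.9%.
Senior notes: weight = 227/389.4 = 0.5829; after-tax cost = 4.8% × (1 − 33.6%) = 3.1872%.
WACC = 0.3416 × 13.8000% + 0.0755 × 5.9000% + 0.5829 × 3.1872% = 7.0168%.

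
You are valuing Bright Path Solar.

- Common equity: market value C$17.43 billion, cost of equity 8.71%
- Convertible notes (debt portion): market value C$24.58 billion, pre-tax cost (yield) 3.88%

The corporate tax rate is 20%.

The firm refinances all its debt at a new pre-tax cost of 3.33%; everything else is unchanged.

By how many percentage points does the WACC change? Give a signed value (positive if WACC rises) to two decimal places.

-0.26 pp

Current WACC:
Total capital V = 17.43 + 24.58 = 42.01.
Equity: weight = 17.43/42.01 = 0.4149; cost = 8.71%.
Convertible notes (debt portion): weight = 24.58/42.01 = 0.5851; after-tax cost = 3.88% × (1 − 20%) = 3.1040%.
WACC = 0.4149 × 8.7100% + 0.5851 × 3.1040% = 5.4299%.
After the change:
Total capital V = 17.43 + 24.58 = 42.01.
Equity: weight = 17.43/42.01 = 0.4149; cost = 8.71%.
Convertible notes (debt portion): weight = 24.58/42.01 = 0.5851; after-tax cost = 3.33% × (1 − 20%) = 2.6640%.
WACC = 0.4149 × 8.7100% + 0.5851 × 2.6640% = 5.1725%.
Change in WACC = 5.1725% − 5.4299% = -0.2574 pp.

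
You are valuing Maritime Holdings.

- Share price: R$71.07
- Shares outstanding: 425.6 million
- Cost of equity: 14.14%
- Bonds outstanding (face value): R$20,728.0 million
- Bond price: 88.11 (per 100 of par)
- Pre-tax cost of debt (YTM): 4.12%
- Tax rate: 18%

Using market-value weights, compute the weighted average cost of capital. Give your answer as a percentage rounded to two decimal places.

10.09%

Market value of equity E = 71.07 × 425.6m = 30247.392m. Market value of debt D = 20728m × 88.11/100 = 18263.4408m.
Total capital V = 30247.392 + 18263.4408 = 48510.8328.
Equity: weight = 30247.392/48510.8328 = 0.6235; cost = 14.14%.
Bonds outstanding: weight = 18263.4408/48510.8328 = 0.3765; after-tax cost = 4.12% × (1 − 18%) = 3.3784%.
WACC = 0.6235 × 14.1400% + 0.3765 × 3.3784% = 10.0885%.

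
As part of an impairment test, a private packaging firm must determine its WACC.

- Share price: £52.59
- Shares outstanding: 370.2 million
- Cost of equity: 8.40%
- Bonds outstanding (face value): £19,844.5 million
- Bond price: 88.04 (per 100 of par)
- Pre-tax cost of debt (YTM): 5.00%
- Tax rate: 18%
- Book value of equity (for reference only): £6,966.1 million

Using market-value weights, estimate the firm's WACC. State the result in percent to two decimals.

Market value of equity E = 52.59 × 370.2m = 19468.818m. Market value of debt D = 19844.5m × 88.04/100 = 17471.0978m.
Total capital V = 19468.818 + 17471.0978 = 36939.9158.
Equity: weight = 19468.818/36939.9158 = 0.5270; cost = 8.4%.
Bonds outstanding: weight = 17471.0978/36939.9158 = 0.4730; after-tax cost = 5% × (1 − 18%) = 4.1000%.
WACC = 0.5270 × 8.4000% + 0.4730 × 4.1000% = 6.3663%.

6.37%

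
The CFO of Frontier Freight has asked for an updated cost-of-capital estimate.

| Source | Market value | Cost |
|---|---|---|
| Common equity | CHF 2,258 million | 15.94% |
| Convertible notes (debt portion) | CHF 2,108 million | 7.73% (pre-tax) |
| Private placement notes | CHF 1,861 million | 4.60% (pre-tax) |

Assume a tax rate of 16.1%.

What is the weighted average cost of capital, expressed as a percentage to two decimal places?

9.13%

Total capital V = 2258 + 2108 + 1861 = 6227.
Equity: weight = 2258/6227 = 0.3626; cost = 15.94%.
Convertible notes (debt portion): weight = 2108/6227 = 0.3385; after-tax cost = 7.73% × (1 − 16.1%) = 6.4855%.
Private placement notes: weight = 1861/6227 = 0.2989; after-tax cost = 4.6% × (1 − 16.1%) = 3.8594%.
WACC = 0.3626 × 15.9400% + 0.3385 × 6.4855% + 0.2989 × 3.8594% = 9.1290%.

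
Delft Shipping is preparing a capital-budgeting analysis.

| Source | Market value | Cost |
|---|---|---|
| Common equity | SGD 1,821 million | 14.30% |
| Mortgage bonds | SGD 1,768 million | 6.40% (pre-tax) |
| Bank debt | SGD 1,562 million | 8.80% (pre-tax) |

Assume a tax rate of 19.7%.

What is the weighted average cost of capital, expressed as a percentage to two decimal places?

8.96%

Total capital V = 1821 + 1768 + 1562 = 5151.
Equity: weight = 1821/5151 = 0.3535; cost = 14.3%.
Mortgage bonds: weight = 1768/5151 = 0.3432; after-tax cost = 6.4% × (1 − 19.7%) = 5.1392%.
Bank debt: weight = 1562/5151 = 0.3032; after-tax cost = 8.8% × (1 − 19.7%) = 7.0664%.
WACC = 0.3535 × 14.3000% + 0.3432 × 5.1392% + 0.3032 × 7.0664% = 8.9622%.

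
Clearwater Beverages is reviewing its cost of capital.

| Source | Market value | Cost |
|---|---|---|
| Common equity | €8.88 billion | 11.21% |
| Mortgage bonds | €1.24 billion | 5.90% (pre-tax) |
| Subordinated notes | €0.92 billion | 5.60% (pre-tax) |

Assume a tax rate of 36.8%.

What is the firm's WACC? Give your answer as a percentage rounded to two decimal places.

9.73%

Total capital V = 8.88 + 1.24 + 0.92 = 11.04.
Equity: weight = 8.88/11.04 = 0.8043; cost = 11.21%.
Mortgage bonds: weight = 1.24/11.04 = 0.1123; after-tax cost = 5.9% × (1 − 36.8%) = 3.7288%.
Subordinated notes: weight = 0.92/11.04 = 0.0833; after-tax cost = 5.6% × (1 − 36.8%) = 3.5392%.
WACC = 0.8043 × 11.2100% + 0.1123 × 3.7288% + 0.0833 × 3.5392% = 9.7305%.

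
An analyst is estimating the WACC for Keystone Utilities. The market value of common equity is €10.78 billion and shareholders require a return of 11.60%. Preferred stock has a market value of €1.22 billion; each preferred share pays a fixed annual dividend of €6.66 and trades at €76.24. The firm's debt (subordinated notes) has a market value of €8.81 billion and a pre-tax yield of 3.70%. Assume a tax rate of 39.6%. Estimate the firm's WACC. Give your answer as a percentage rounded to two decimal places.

7.47%

Cost of preferred: Rp = 6.66 / 76.24 = 8.7356%.
Total capital V = 10.78 + 1.22 + 8.81 = 20.81.
Equity: weight = 10.78/20.81 = 0.5180; cost = 11.6%.
Preferred: weight = 1.22/20.81 = 0.0586; cost = 8.7356%.
Subordinated notes: weight = 8.81/20.81 = 0.4234; after-tax cost = 3.7% × (1 − 39.6%) = 2.2348%.
WACC = 0.5180 × 11.6000% + 0.0586 × 8.7356% + 0.4234 × 2.2348% = 7.4673%.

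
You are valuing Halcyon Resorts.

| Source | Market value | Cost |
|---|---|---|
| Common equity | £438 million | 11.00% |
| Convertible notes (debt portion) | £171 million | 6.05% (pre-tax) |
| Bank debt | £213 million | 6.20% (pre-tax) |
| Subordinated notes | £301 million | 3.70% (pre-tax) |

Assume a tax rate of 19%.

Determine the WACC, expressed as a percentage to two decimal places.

6.79%

Total capital V = 438 + 171 + 213 + 301 = 1123.
Equity: weight = 438/1123 = 0.3900; cost = 11%.
Convertible notes (debt portion): weight = 171/1123 = 0.1523; after-tax cost = 6.05% × (1 − 19%) = 4.9005%.
Bank debt: weight = 213/1123 = 0.1897; after-tax cost = 6.2% × (1 − 19%) = 5.0220%.
Subordinated notes: weight = 301/1123 = 0.2680; after-tax cost = 3.7% × (1 − 19%) = 2.9970%.
WACC = 0.3900 × 11.0000% + 0.1523 × 4.9005% + 0.1897 × 5.0220% + 0.2680 × 2.9970% = 6.7923%.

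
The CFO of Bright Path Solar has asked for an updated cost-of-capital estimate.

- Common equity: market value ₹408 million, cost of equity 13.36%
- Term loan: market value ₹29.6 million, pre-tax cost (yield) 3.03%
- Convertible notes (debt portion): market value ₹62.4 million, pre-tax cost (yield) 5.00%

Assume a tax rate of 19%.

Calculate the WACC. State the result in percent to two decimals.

Total capital V = 408 + 29.6 + 62.4 = 500.
Equity: weight = 408/500 = 0.8160; cost = 13.36%.
Term loan: weight = 29.6/500 = 0.0592; after-tax cost = 3.03% × (1 − 19%) = 2.4543%.
Convertible notes (debt portion): weight = 62.4/500 = 0.1248; after-tax cost = 5% × (1 − 19%) = 4.0500%.
WACC = 0.8160 × 13.3600% + 0.0592 × 2.4543% + 0.1248 × 4.0500% = 11.5525%.

11.55%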